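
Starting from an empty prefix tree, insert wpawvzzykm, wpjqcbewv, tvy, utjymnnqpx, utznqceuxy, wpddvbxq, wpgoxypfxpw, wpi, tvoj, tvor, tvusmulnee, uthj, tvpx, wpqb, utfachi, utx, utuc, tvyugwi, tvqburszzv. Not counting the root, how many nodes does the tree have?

91

Trace insertions, counting only characters that open a new branch:
  "wpawvzzykm" → 10 new (w, p, a, w, v, z, z, y, k, m)
  "wpjqcbewv" → prefix "wp" already present; 7 new (j, q, c, b, e, w, v)
  "tvy" → 3 new (t, v, y)
  "utjymnnqpx" → 10 new (u, t, j, y, m, n, n, q, p, x)
  "utznqceuxy" → prefix "ut" already present; 8 new (z, n, q, c, e, u, x, y)
  "wpddvbxq" → prefix "wp" already present; 6 new (d, d, v, b, x, q)
  "wpgoxypfxpw" → prefix "wp" already present; 9 new (g, o, x, y, p, f, x, p, w)
  "wpi" → prefix "wp" already present; 1 new (i)
  "tvoj" → prefix "tv" already present; 2 new (o, j)
  "tvor" → prefix "tvo" already present; 1 new (r)
  "tvusmulnee" → prefix "tv" already present; 8 new (u, s, m, u, l, n, e, e)
  "uthj" → prefix "ut" already present; 2 new (h, j)
  "tvpx" → prefix "tv" already present; 2 new (p, x)
  "wpqb" → prefix "wp" already present; 2 new (q, b)
  "utfachi" → prefix "ut" already present; 5 new (f, a, c, h, i)
  "utx" → prefix "ut" already present; 1 new (x)
  "utuc" → prefix "ut" already present; 2 new (u, c)
  "tvyugwi" → prefix "tvy" already present; 4 new (u, g, w, i)
  "tvqburszzv" → prefix "tv" already present; 8 new (q, b, u, r, s, z, z, v)
Total nodes = 10 + 7 + 3 + 10 + 8 + 6 + 9 + 1 + 2 + 1 + 8 + 2 + 2 + 2 + 5 + 1 + 2 + 4 + 8 = 91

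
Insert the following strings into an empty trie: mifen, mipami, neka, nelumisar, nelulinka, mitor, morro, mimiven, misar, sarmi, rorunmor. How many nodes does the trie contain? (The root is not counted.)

53

For each word, the new-node count is its length minus the longest prefix already in the trie:
  "mifen" → 5 new (m, i, f, e, n)
  "mipami" → prefix "mi" already present; 4 new (p, a, m, i)
  "neka" → 4 new (n, e, k, a)
  "nelumisar" → prefix "ne" already present; 7 new (l, u, m, i, s, a, r)
  "nelulinka" → prefix "nelu" already present; 5 new (l, i, n, k, a)
  "mitor" → prefix "mi" already present; 3 new (t, o, r)
  "morro" → prefix "m" already present; 4 new (o, r, r, o)
  "mimiven" → prefix "mi" already present; 5 new (m, i, v, e, n)
  "misar" → prefix "mi" already present; 3 new (s, a, r)
  "sarmi" → 5 new (s, a, r, m, i)
  "rorunmor" → 8 new (r, o, r, u, n, m, o, r)
Total nodes = 5 + 4 + 4 + 7 + 5 + 3 + 4 + 5 + 3 + 5 + 8 = 53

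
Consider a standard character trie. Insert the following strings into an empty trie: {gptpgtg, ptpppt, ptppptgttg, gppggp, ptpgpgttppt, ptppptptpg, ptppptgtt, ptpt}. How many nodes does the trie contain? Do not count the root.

Trace insertions, counting only characters that open a new branch:
  "gptpgtg" → 7 new (g, p, t, p, g, t, g)
  "ptpppt" → 6 new (p, t, p, p, p, t)
  "ptppptgttg" → prefix "ptpppt" already present; 4 new (g, t, t, g)
  "gppggp" → prefix "gp" already present; 4 new (p, g, g, p)
  "ptpgpgttppt" → prefix "ptp" already present; 8 new (g, p, g, t, t, p, p, t)
  "ptppptptpg" → prefix "ptpppt" already present; 4 new (p, t, p, g)
  "ptppptgtt" → prefix "ptppptgtt" already present; 0 new (none)
  "ptpt" → prefix "ptp" already present; 1 new (t)
Total nodes = 7 + 6 + 4 + 4 + 8 + 4 + 0 + 1 = 34

34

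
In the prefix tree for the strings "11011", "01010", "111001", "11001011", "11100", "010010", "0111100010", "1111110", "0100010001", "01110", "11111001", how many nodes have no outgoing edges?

10

Leaves are exactly the stored words that no other stored word extends.
Those words: "0100010001", "010010", "01010", "01110", "0111100010", "11001011", "11011", "111001", "11111001", "1111110"
Leaf count: 10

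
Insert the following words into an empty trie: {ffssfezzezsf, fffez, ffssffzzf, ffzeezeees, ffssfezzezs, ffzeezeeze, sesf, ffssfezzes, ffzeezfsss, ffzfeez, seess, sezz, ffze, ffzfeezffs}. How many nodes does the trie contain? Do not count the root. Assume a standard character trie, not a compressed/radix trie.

50

Count nodes per top-level branch (shared prefixes stored once):
  'f'-branch (fffez, ffssfezzes, ffssfezzezs, ffssfezzezsf, ffssffzzf, ffze, ffzeezeees, ffzeezeeze, ffzeezfsss, ffzfeez, ffzfeezffs): 41 nodes
  's'-branch (seess, sesf, sezz): 9 nodes
Sum: 50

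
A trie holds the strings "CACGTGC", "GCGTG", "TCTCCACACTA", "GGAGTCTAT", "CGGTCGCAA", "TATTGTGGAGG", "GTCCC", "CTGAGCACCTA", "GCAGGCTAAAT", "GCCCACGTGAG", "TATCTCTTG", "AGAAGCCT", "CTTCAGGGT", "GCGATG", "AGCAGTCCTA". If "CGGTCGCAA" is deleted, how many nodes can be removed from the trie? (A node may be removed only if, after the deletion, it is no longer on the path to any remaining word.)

A node on "CGGTCGCAA"'s path can go only if nothing else ends at it or branches off below it.
The suffix "GGTCGCAA" (8 nodes) is used only by "CGGTCGCAA"; the node for "C" still has the child "A", so pruning stops there.
Nodes removed: 8

8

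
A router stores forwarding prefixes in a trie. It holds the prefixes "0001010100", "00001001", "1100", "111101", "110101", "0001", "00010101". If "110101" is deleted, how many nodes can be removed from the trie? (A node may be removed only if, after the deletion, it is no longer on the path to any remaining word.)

Walk "110101" from the leaf back toward the root, removing each node that no remaining word uses.
The suffix "101" (3 nodes) is used only by "110101"; the node for "110" still has the child "0", so pruning stops there.
Nodes removed: 3

3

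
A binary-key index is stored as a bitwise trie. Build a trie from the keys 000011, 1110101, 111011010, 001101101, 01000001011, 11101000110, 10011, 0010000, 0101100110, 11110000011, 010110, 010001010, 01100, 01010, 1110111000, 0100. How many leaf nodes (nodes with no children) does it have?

14

A leaf is a node with no children — equivalently, the end of a word that is not a proper prefix of any other stored word.
Those words: "000011", "0010000", "001101101", "01000001011", "010001010", "01010", "0101100110", "01100", "10011", "11101000110", "1110101", "111011010", "1110111000", "11110000011"
Leaf count: 14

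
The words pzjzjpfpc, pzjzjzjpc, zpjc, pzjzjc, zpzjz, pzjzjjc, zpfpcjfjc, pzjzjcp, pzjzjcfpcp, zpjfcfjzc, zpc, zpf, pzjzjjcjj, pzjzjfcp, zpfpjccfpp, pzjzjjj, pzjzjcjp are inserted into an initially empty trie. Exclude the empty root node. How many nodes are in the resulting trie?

Count nodes per top-level branch (shared prefixes stored once):
  'p'-branch (pzjzjc, pzjzjcfpcp, pzjzjcjp, pzjzjcp, pzjzjfcp, pzjzjjc, pzjzjjcjj, pzjzjjj, pzjzjpfpc, pzjzjzjpc): 29 nodes
  'z'-branch (zpc, zpf, zpfpcjfjc, zpfpjccfpp, zpjc, zpjfcfjzc, zpzjz): 27 nodes
Sum: 56

56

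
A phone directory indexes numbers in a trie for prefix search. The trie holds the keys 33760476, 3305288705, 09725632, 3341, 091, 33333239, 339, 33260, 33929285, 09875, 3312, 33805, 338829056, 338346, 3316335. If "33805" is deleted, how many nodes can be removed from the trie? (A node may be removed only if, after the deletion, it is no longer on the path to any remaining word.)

After clearing the end-marker at "33805", prune upward until reaching a node still needed by another word.
The suffix "05" (2 nodes) is used only by "33805"; the node for "338" still has the child "8", so pruning stops there.
Nodes removed: 2

2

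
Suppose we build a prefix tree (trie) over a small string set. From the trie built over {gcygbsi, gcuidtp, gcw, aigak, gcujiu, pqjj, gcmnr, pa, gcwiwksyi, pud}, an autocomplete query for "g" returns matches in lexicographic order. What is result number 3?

Words with prefix "g", in lexicographic order: "gcmnr", "gcuidtp", "gcujiu", "gcw", "gcwiwksyi", "gcygbsi"
Position 3: gcujiu

gcujiu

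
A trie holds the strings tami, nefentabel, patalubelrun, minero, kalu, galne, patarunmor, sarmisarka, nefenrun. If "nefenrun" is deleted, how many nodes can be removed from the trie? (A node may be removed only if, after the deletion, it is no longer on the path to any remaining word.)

3

Walk "nefenrun" from the leaf back toward the root, removing each node that no remaining word uses.
The suffix "run" (3 nodes) is used only by "nefenrun"; the node for "nefen" still has the child "t", so pruning stops there.
Nodes removed: 3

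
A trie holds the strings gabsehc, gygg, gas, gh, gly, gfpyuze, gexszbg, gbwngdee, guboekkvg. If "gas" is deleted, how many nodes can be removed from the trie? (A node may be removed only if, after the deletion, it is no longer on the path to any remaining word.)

1

A node on "gas"'s path can go only if nothing else ends at it or branches off below it.
The suffix "s" (1 node) is used only by "gas"; the node for "ga" still has the child "b", so pruning stops there.
Nodes removed: 1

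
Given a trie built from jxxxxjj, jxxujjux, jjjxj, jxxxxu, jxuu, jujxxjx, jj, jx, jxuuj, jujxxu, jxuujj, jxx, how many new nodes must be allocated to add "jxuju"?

2

"jxu" is already a path in the trie; the remaining "ju" must be added.
So 5 − 3 = 2 new nodes.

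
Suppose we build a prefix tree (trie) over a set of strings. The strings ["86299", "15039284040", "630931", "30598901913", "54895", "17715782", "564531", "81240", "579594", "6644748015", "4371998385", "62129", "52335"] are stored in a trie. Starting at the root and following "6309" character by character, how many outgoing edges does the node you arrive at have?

1

Follow the path "6309" to its node, then look at its outgoing edges.
Distinct next characters after "6309": 3.
That node has 1 child edge.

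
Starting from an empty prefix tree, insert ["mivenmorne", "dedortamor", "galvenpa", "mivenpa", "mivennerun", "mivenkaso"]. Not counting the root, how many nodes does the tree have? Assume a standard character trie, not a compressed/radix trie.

39

Trie structure (* marks end of a word):
(root)
├─ d
│  └─ e
│     └─ d
│        └─ o
│           └─ r
│              └─ t
│                 └─ a
│                    └─ m
│                       └─ o
│                          └─ r *
├─ g
│  └─ a
│     └─ l
│        └─ v
│           └─ e
│              └─ n
│                 └─ p
│                    └─ a *
└─ m
   └─ i
      └─ v
         └─ e
            └─ n
               ├─ k
               │  └─ a
               │     └─ s
               │        └─ o *
               ├─ m
               │  └─ o
               │     └─ r
               │        └─ n
               │           └─ e *
               ├─ n
               │  └─ e
               │     └─ r
               │        └─ u
               │           └─ n *
               └─ p
                  └─ a *
Counting every labelled node above: 39.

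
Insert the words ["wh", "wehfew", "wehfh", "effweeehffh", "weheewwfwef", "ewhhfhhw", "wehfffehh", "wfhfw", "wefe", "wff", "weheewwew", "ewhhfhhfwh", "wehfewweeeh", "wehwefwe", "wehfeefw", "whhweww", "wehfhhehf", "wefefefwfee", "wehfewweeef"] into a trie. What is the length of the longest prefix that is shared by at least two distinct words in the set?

Equivalently: take the maximum, over all pairs, of their longest common prefix length.
e.g. "wehfewweeef" and "wehfewweeeh" share the prefix "wehfewweee" of length 10; no pair shares a longer one.
Longest shared-prefix length: 10

10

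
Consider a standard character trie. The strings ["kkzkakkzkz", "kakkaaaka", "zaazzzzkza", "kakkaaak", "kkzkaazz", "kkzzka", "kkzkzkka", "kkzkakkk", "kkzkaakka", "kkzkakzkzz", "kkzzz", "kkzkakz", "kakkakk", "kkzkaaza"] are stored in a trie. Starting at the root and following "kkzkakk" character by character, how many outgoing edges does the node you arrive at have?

Walk "kkzkakk" from the root, arriving at one node.
Characters that immediately follow "kkzkakk" among the stored strings: {k, z}.
That node has 2 child edges.

2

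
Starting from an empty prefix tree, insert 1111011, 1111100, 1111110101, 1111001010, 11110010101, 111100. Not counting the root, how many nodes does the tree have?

Trie structure (* marks end of a word):
(root)
└─ 1
   └─ 1
      └─ 1
         └─ 1
            ├─ 0
            │  ├─ 0 *
            │  │  └─ 1
            │  │     └─ 0
            │  │        └─ 1
            │  │           └─ 0 *
            │  │              └─ 1 *
            │  └─ 1
            │     └─ 1 *
            └─ 1
               ├─ 0
               │  └─ 0 *
               └─ 1
                  └─ 0
                     └─ 1
                        └─ 0
                           └─ 1 *
Counting every labelled node above: 21.

21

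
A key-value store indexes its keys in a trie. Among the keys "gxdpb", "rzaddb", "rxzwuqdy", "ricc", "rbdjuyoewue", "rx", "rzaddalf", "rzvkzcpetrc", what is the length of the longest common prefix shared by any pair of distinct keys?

5

The deepest shared node is where two words last agree before diverging.
e.g. "rzaddalf" and "rzaddb" share the prefix "rzadd" of length 5; no pair shares a longer one.
Longest shared-prefix length: 5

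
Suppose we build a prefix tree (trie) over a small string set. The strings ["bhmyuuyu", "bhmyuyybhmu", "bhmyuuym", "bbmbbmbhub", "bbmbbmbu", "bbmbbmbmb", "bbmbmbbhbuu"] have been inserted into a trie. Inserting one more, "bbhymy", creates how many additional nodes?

4

"bb" is already a path in the trie; the remaining "hymy" must be added.
So 6 − 2 = 4 new nodes.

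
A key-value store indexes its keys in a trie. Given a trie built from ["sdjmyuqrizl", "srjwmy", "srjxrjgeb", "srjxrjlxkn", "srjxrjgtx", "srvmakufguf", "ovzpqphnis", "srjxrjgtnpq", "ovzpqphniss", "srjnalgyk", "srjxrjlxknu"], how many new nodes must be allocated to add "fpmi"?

4

No existing word starts with "f", so every character of "fpmi" needs a new node.
4 − 0 = 4 new nodes.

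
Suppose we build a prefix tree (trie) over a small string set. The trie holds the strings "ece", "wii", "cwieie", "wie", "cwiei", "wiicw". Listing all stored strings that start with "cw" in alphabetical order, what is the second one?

DFS of the "cw" subtree visits, in order: "cwiei", "cwieie"
The 2nd is cwieie.

cwieie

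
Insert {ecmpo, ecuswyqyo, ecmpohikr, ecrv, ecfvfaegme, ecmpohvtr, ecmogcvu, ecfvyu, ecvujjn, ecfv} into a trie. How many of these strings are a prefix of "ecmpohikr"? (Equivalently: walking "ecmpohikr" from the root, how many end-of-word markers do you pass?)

2

Traverse "ecmpohikr" character by character; count nodes along the way that are marked as word ends.
Prefixes of the query that are stored words: "ecmpo", "ecmpohikr"
Count: 2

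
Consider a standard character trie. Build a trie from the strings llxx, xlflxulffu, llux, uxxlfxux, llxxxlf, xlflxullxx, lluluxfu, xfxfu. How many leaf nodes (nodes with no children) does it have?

A leaf is a node with no children — equivalently, the end of a word that is not a proper prefix of any other stored word.
Those words: "lluluxfu", "llux", "llxxxlf", "uxxlfxux", "xfxfu", "xlflxulffu", "xlflxullxx"
Leaf count: 7

7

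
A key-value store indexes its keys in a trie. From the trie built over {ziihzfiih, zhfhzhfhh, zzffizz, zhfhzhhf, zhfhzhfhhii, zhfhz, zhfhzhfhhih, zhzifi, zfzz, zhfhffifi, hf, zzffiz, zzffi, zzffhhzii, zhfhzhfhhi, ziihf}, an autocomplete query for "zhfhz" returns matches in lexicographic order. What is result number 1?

zhfhz

Filter for "zhfhz…" and sort: "zhfhz", "zhfhzhfhh", "zhfhzhfhhi", "zhfhzhfhhih", "zhfhzhfhhii", "zhfhzhhf"
The 1st is zhfhz.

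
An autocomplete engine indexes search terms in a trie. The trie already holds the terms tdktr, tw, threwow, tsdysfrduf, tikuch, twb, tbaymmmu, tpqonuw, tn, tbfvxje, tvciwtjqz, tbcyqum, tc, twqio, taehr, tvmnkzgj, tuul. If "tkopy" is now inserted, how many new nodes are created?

4

The longest prefix of "tkopy" already in the trie is "t" (length 1).
So 5 − 1 = 4 new nodes.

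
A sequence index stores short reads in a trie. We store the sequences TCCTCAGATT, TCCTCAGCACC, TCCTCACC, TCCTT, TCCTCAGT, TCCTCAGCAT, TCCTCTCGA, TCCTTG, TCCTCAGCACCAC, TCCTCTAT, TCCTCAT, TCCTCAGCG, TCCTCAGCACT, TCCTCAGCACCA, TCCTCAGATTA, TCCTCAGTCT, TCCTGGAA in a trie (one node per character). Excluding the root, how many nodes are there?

Count nodes per top-level branch (shared prefixes stored once):
  'T'-branch (TCCTCACC, TCCTCAGATT, TCCTCAGATTA, TCCTCAGCACC, TCCTCAGCACCA, TCCTCAGCACCAC, TCCTCAGCACT, TCCTCAGCAT, TCCTCAGCG, TCCTCAGT, TCCTCAGTCT, TCCTCAT, TCCTCTAT, TCCTCTCGA, TCCTGGAA, TCCTT, TCCTTG): 38 nodes
Sum: 38

38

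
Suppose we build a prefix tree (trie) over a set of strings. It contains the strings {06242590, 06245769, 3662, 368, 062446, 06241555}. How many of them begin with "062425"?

1

Traverse to the node for "062425", then collect every word in that subtree.
Matches: "06242590"
Count: 1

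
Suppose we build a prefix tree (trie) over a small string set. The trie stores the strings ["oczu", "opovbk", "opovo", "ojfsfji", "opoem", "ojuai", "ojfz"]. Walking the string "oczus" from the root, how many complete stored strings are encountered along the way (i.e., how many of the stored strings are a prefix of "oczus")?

1

Walk "oczus" from the root; an end-of-word marker is hit whenever a stored word is a prefix of "oczus".
Prefixes of the query that are stored words: "oczu"
Count: 1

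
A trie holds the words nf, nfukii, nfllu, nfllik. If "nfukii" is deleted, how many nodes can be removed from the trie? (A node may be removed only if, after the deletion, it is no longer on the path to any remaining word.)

After clearing the end-marker at "nfukii", prune upward until reaching a node still needed by another word.
The suffix "ukii" (4 nodes) is used only by "nfukii"; the node for "nf" still has the child "l", so pruning stops there.
Nodes removed: 4

4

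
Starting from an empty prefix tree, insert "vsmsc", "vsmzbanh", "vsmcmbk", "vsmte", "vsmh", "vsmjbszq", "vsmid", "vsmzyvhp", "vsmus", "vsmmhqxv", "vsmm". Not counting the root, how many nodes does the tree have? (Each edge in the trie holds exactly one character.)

Insert word by word; a character creates a node only if that edge doesn't already exist:
  "vsmsc" → 5 new (v, s, m, s, c)
  "vsmzbanh" → prefix "vsm" already present; 5 new (z, b, a, n, h)
  "vsmcmbk" → prefix "vsm" already present; 4 new (c, m, b, k)
  "vsmte" → prefix "vsm" already present; 2 new (t, e)
  "vsmh" → prefix "vsm" already present; 1 new (h)
  "vsmjbszq" → prefix "vsm" already present; 5 new (j, b, s, z, q)
  "vsmid" → prefix "vsm" already present; 2 new (i, d)
  "vsmzyvhp" → prefix "vsmz" already present; 4 new (y, v, h, p)
  "vsmus" → prefix "vsm" already present; 2 new (u, s)
  "vsmmhqxv" → prefix "vsm" already present; 5 new (m, h, q, x, v)
  "vsmm" → prefix "vsmm" already present; 0 new (none)
Total nodes = 5 + 5 + 4 + 2 + 1 + 5 + 2 + 4 + 2 + 5 + 0 = 35

35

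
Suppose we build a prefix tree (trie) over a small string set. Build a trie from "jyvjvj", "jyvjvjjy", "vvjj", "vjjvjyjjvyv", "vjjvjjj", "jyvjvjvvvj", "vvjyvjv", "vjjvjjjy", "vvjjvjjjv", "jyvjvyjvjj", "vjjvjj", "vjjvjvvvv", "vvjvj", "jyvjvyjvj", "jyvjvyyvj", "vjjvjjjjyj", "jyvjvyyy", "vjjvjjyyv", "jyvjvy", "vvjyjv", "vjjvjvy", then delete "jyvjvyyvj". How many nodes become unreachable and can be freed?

Walk "jyvjvyyvj" from the leaf back toward the root, removing each node that no remaining word uses.
The suffix "vj" (2 nodes) is used only by "jyvjvyyvj"; the node for "jyvjvyy" still has the child "y", so pruning stops there.
Nodes removed: 2

2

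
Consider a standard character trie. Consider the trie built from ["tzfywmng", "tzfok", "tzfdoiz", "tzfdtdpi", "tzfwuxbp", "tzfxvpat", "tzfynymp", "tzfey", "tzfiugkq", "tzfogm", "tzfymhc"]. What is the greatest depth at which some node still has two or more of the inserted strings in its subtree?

Look for the deepest trie node that still has at least two words in its subtree.
"tzfdoiz" and "tzfdtdpi" agree on "tzfd" (4 characters) before diverging; nothing deeper is shared.
Longest shared-prefix length: 4

4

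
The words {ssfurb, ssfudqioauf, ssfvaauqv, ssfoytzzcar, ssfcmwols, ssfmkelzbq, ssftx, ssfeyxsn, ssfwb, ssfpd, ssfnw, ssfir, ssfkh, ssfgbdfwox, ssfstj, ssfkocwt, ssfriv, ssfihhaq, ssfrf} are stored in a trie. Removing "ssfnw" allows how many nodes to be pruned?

2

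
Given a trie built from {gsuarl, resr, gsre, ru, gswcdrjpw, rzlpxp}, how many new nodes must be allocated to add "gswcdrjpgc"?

"gswcdrjp" is already a path in the trie; the remaining "gc" must be added.
New nodes needed: |"gswcdrjpgc"| − 8 = 10 − 8 = 2.

2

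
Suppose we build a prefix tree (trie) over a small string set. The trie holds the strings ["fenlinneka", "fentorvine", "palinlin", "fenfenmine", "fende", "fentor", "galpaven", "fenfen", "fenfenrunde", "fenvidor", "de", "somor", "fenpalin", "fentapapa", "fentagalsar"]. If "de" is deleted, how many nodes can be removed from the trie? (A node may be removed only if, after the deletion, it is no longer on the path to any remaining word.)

2

After clearing the end-marker at "de", prune upward until reaching a node still needed by another word.
No other word shares any prefix with "de", so all 2 of its nodes go.
Nodes removed: 2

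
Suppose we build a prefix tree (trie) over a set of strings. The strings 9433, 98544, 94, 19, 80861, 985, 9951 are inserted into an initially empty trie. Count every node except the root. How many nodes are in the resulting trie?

Insert word by word; a character creates a node only if that edge doesn't already exist:
  "9433" → 4 new (9, 4, 3, 3)
  "98544" → prefix "9" already present; 4 new (8, 5, 4, 4)
  "94" → prefix "94" already present; 0 new (none)
  "19" → 2 new (1, 9)
  "80861" → 5 new (8, 0, 8, 6, 1)
  "985" → prefix "985" already present; 0 new (none)
  "9951" → prefix "9" already present; 3 new (9, 5, 1)
Total nodes = 4 + 4 + 0 + 2 + 5 + 0 + 3 = 18

18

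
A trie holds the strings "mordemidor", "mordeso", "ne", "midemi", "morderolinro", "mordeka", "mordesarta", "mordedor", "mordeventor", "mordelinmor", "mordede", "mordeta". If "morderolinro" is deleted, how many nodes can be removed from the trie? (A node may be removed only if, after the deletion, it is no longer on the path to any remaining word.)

Walk "morderolinro" from the leaf back toward the root, removing each node that no remaining word uses.
The suffix "rolinro" (7 nodes) is used only by "morderolinro"; the node for "morde" still has the child "m", so pruning stops there.
Nodes removed: 7

7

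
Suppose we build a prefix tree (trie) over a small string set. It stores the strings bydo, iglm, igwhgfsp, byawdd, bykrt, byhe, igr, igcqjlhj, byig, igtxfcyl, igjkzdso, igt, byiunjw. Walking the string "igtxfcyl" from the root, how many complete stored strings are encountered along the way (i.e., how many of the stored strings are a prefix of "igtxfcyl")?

Check each prefix of "igtxfcyl" against the stored set — each match is an end-marker on the path.
Prefixes of the query that are stored words: "igt", "igtxfcyl"
Count: 2

2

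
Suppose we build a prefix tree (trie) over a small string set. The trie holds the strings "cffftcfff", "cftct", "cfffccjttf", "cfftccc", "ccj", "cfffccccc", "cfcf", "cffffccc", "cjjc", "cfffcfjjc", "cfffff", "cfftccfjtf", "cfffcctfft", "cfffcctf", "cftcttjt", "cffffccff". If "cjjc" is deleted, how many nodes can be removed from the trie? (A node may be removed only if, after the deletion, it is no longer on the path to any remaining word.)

Walk "cjjc" from the leaf back toward the root, removing each node that no remaining word uses.
The suffix "jjc" (3 nodes) is used only by "cjjc"; the node for "c" still has the child "f", so pruning stops there.
Nodes removed: 3

3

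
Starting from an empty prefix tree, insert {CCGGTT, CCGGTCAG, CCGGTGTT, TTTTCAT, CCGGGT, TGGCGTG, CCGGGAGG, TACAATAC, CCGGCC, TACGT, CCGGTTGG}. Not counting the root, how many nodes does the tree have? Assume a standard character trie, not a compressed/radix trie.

43

Count nodes per top-level branch (shared prefixes stored once):
  'C'-branch (CCGGCC, CCGGGAGG, CCGGGT, CCGGTCAG, CCGGTGTT, CCGGTT, CCGGTTGG): 21 nodes
  'T'-branch (TACAATAC, TACGT, TGGCGTG, TTTTCAT): 22 nodes
Sum: 43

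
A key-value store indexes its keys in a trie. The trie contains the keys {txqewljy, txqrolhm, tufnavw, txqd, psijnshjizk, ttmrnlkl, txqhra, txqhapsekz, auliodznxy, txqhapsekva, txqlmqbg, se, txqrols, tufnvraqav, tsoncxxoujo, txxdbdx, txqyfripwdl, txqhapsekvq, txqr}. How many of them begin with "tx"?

Traverse to the node for "tx", then collect every word in that subtree.
Words under "tx": txqd, txqewljy, txqhapsekva, txqhapsekvq, txqhapsekz, txqhra, txqlmqbg, txqr, txqrolhm, txqrols, txqyfripwdl, txxdbdx
Count: 12

12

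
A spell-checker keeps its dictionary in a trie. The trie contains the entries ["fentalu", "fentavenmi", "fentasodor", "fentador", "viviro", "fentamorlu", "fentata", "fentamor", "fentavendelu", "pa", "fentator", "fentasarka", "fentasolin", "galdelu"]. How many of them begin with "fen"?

11

Walk to "fen"; the words in its subtree are exactly those with that prefix.
Words under "fen": fentador, fentalu, fentamor, fentamorlu, fentasarka, fentasodor, fentasolin, fentata, fentator, fentavendelu, fentavenmi
Count: 11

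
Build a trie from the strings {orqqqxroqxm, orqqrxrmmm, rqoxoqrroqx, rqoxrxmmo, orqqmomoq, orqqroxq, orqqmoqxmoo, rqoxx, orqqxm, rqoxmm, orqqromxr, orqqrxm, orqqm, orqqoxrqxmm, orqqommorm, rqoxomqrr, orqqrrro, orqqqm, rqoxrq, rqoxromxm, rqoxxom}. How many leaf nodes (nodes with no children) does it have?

19

A leaf is a node with no children — equivalently, the end of a word that is not a proper prefix of any other stored word.
Those words: "orqqmomoq", "orqqmoqxmoo", "orqqommorm", "orqqoxrqxmm", "orqqqm", "orqqqxroqxm", "orqqromxr", "orqqroxq", "orqqrrro", "orqqrxm", "orqqrxrmmm", "orqqxm", "rqoxmm", "rqoxomqrr", "rqoxoqrroqx", "rqoxromxm", "rqoxrq", "rqoxrxmmo", "rqoxxom"
Leaf count: 19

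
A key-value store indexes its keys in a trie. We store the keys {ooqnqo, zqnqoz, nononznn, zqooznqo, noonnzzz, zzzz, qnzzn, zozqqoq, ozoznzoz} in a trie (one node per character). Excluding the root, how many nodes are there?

Count nodes per top-level branch (shared prefixes stored once):
  'n'-branch (nononznn, noonnzzz): 14 nodes
  'o'-branch (ooqnqo, ozoznzoz): 13 nodes
  'q'-branch (qnzzn): 5 nodes
  'z'-branch (zozqqoq, zqnqoz, zqooznqo, zzzz): 21 nodes
Sum: 53

53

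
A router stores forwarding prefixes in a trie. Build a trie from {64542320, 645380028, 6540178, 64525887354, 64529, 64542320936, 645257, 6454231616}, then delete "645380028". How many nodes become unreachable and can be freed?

6

After clearing the end-marker at "645380028", prune upward until reaching a node still needed by another word.
The suffix "380028" (6 nodes) is used only by "645380028"; the node for "645" still has the child "4", so pruning stops there.
Nodes removed: 6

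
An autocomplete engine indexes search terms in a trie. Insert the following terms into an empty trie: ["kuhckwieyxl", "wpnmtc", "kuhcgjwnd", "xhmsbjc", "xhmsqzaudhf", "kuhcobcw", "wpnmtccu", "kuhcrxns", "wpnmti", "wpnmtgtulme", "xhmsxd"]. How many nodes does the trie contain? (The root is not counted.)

Count nodes per top-level branch (shared prefixes stored once):
  'k'-branch (kuhcgjwnd, kuhckwieyxl, kuhcobcw, kuhcrxns): 24 nodes
  'w'-branch (wpnmtc, wpnmtccu, wpnmtgtulme, wpnmti): 15 nodes
  'x'-branch (xhmsbjc, xhmsqzaudhf, xhmsxd): 16 nodes
Sum: 55

55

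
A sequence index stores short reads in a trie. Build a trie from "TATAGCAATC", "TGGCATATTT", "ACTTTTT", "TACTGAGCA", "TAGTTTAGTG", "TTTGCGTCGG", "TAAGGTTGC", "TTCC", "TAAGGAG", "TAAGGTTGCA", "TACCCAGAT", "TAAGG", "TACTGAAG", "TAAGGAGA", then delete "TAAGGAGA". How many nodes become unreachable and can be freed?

1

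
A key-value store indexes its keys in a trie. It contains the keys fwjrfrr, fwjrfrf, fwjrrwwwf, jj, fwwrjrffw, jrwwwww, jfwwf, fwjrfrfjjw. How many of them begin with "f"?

5

Traverse to the node for "f", then collect every word in that subtree.
Words under "f": fwjrfrf, fwjrfrfjjw, fwjrfrr, fwjrrwwwf, fwwrjrffw
Count: 5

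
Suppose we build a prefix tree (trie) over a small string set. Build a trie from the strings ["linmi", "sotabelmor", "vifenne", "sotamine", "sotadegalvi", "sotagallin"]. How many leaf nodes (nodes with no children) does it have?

6

Leaves are exactly the stored words that no other stored word extends.
Those words: "linmi", "sotabelmor", "sotadegalvi", "sotagallin", "sotamine", "vifenne"
Leaf count: 6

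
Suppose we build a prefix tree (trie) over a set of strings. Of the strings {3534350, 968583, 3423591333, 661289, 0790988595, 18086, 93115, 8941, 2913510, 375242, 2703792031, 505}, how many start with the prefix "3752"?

1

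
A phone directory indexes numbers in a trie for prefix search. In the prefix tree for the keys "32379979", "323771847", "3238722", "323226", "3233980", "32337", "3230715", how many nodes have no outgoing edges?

A leaf is a node with no children — equivalently, the end of a word that is not a proper prefix of any other stored word.
Those words: "3230715", "323226", "32337", "3233980", "323771847", "32379979", "3238722"
Leaf count: 7

7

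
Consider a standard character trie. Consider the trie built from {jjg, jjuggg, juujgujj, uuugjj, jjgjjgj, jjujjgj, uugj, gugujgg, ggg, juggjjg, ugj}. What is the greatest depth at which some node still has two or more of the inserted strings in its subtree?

The deepest shared node is where two words last agree before diverging.
"jjg" and "jjgjjgj" agree on "jjg" (3 characters) before diverging; nothing deeper is shared.
Longest shared-prefix length: 3

3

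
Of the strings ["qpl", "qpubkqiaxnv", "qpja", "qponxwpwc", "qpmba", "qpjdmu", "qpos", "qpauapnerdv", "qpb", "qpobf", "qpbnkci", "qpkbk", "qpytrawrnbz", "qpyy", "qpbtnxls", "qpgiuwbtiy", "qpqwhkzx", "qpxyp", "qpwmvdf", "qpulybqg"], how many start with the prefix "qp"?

20

Walk to "qp"; the words in its subtree are exactly those with that prefix.
Words under "qp": qpauapnerdv, qpb, qpbnkci, qpbtnxls, qpgiuwbtiy, qpja, qpjdmu, qpkbk, qpl, qpmba, qpobf, qponxwpwc, qpos, qpqwhkzx, qpubkqiaxnv, qpulybqg, qpwmvdf, qpxyp, qpytrawrnbz, qpyy
Count: 20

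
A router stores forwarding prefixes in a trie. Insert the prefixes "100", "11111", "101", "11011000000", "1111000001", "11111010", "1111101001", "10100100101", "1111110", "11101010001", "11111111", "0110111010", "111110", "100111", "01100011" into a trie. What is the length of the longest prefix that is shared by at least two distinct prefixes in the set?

8

Look for the deepest trie node that still has at least two words in its subtree.
"11111010" and "1111101001" agree on "11111010" (8 characters) before diverging; nothing deeper is shared.
Longest shared-prefix length: 8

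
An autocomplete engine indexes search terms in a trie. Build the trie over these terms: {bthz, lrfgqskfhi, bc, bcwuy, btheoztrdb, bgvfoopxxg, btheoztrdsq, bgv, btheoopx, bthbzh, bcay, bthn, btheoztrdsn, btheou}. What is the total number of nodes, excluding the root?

Count nodes per top-level branch (shared prefixes stored once):
  'b'-branch (bc, bcay, bcwuy, bgv, bgvfoopxxg, bthbzh, btheoopx, btheou, btheoztrdb, btheoztrdsn, btheoztrdsq, bthn, bthz): 37 nodes
  'l'-branch (lrfgqskfhi): 10 nodes
Sum: 47

47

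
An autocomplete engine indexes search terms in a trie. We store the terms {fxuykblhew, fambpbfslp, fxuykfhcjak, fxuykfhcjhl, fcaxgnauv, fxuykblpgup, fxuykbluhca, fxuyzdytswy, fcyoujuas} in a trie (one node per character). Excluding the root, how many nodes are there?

57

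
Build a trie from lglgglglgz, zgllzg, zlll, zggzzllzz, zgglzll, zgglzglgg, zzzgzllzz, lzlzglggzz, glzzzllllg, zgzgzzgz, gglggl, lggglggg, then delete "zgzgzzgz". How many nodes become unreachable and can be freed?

6

A node on "zgzgzzgz"'s path can go only if nothing else ends at it or branches off below it.
The suffix "zgzzgz" (6 nodes) is used only by "zgzgzzgz"; the node for "zg" still has the child "l", so pruning stops there.
Nodes removed: 6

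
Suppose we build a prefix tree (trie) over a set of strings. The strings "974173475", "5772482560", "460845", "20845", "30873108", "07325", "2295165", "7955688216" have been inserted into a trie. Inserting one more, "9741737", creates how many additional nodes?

Walking "9741737" from the root, the first 6 characters ("974173") follow existing edges; "7" is the first miss.
So 7 − 6 = 1 new nodes.

1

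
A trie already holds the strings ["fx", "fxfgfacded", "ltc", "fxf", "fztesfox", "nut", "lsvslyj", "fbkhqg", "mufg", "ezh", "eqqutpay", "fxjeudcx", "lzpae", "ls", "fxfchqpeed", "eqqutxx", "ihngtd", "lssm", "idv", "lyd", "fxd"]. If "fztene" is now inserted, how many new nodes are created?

Walking "fztene" from the root, the first 4 characters ("fzte") follow existing edges; "n" is the first miss.
So 6 − 4 = 2 new nodes.

2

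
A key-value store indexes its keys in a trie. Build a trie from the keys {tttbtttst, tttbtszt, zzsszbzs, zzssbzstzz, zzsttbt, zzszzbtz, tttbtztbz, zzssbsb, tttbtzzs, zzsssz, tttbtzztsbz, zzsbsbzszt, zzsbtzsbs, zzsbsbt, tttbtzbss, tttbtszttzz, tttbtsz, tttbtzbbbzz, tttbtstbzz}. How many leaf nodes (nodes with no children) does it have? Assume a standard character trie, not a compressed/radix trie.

17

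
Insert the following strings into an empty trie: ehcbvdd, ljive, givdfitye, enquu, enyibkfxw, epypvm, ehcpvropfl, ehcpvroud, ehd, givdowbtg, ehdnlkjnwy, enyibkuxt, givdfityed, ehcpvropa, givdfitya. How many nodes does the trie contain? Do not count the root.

Insert word by word; a character creates a node only if that edge doesn't already exist:
  "ehcbvdd" → 7 new (e, h, c, b, v, d, d)
  "ljive" → 5 new (l, j, i, v, e)
  "givdfitye" → 9 new (g, i, v, d, f, i, t, y, e)
  "enquu" → prefix "e" already present; 4 new (n, q, u, u)
  "enyibkfxw" → prefix "en" already present; 7 new (y, i, b, k, f, x, w)
  "epypvm" → prefix "e" already present; 5 new (p, y, p, v, m)
  "ehcpvropfl" → prefix "ehc" already present; 7 new (p, v, r, o, p, f, l)
  "ehcpvroud" → prefix "ehcpvro" already present; 2 new (u, d)
  "ehd" → prefix "eh" already present; 1 new (d)
  "givdowbtg" → prefix "givd" already present; 5 new (o, w, b, t, g)
  "ehdnlkjnwy" → prefix "ehd" already present; 7 new (n, l, k, j, n, w, y)
  "enyibkuxt" → prefix "enyibk" already present; 3 new (u, x, t)
  "givdfityed" → prefix "givdfitye" already present; 1 new (d)
  "ehcpvropa" → prefix "ehcpvrop" already present; 1 new (a)
  "givdfitya" → prefix "givdfity" already present; 1 new (a)
Total nodes = 7 + 5 + 9 + 4 + 7 + 5 + 7 + 2 + 1 + 5 + 7 + 3 + 1 + 1 + 1 = 65

65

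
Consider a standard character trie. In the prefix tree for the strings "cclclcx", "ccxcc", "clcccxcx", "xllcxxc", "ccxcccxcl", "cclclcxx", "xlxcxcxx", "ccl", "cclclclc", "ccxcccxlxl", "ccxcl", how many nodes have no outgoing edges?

8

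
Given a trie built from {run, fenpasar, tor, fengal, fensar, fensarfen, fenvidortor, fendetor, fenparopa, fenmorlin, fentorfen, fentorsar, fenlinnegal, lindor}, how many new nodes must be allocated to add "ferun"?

"fe" is already a path in the trie; the remaining "run" must be added.
So 5 − 2 = 3 new nodes.

3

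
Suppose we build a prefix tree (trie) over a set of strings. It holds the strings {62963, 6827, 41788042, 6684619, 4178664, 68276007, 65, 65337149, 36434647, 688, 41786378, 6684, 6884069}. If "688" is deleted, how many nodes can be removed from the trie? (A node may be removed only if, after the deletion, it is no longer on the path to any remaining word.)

Walk "688" from the leaf back toward the root, removing each node that no remaining word uses.
Every node on "688" is still needed (e.g. by "6884069"), so nothing is freed.
Nodes removed: 0

0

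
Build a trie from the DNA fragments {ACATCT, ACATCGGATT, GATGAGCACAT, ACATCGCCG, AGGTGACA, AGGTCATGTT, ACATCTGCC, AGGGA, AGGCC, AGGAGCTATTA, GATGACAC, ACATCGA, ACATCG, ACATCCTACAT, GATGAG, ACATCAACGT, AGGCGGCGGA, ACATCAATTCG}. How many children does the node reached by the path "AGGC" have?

The children of the "AGGC" node are the distinct next characters among strings starting with "AGGC".
Characters that immediately follow "AGGC" among the stored strings: {C, G}.
That node has 2 child edges.

2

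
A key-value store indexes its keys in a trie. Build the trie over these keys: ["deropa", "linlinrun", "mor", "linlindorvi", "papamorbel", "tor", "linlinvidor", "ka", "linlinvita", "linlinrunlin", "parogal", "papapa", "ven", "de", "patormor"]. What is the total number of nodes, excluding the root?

64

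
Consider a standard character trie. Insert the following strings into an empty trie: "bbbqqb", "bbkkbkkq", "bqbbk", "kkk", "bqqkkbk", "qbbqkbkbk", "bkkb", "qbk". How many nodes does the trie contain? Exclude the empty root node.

For each word, the new-node count is its length minus the longest prefix already in the trie:
  "bbbqqb" → 6 new (b, b, b, q, q, b)
  "bbkkbkkq" → prefix "bb" already present; 6 new (k, k, b, k, k, q)
  "bqbbk" → prefix "b" already present; 4 new (q, b, b, k)
  "kkk" → 3 new (k, k, k)
  "bqqkkbk" → prefix "bq" already present; 5 new (q, k, k, b, k)
  "qbbqkbkbk" → 9 new (q, b, b, q, k, b, k, b, k)
  "bkkb" → prefix "b" already present; 3 new (k, k, b)
  "qbk" → prefix "qb" already present; 1 new (k)
Total nodes = 6 + 6 + 4 + 3 + 5 + 9 + 3 + 1 = 37

37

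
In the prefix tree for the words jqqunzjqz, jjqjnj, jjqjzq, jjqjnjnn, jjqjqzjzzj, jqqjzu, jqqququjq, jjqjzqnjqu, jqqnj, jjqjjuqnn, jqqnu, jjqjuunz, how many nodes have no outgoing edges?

10

A leaf is a node with no children — equivalently, the end of a word that is not a proper prefix of any other stored word.
Those words: "jjqjjuqnn", "jjqjnjnn", "jjqjqzjzzj", "jjqjuunz", "jjqjzqnjqu", "jqqjzu", "jqqnj", "jqqnu", "jqqququjq", "jqqunzjqz"
Leaf count: 10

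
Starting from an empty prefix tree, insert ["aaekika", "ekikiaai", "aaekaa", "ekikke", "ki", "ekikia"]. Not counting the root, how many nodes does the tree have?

21

Count nodes per top-level branch (shared prefixes stored once):
  'a'-branch (aaekaa, aaekika): 9 nodes
  'e'-branch (ekikia, ekikiaai, ekikke): 10 nodes
  'k'-branch (ki): 2 nodes
Sum: 21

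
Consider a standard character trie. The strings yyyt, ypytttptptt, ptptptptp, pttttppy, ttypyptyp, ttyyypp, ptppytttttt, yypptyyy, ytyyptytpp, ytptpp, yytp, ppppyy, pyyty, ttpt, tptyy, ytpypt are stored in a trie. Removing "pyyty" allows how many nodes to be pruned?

4

A node on "pyyty"'s path can go only if nothing else ends at it or branches off below it.
The suffix "yyty" (4 nodes) is used only by "pyyty"; the node for "p" still has the child "t", so pruning stops there.
Nodes removed: 4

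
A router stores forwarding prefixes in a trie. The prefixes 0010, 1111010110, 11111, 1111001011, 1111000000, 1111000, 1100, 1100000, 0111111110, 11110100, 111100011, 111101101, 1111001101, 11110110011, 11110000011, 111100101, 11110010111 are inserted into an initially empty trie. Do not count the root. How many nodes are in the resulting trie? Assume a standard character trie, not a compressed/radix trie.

53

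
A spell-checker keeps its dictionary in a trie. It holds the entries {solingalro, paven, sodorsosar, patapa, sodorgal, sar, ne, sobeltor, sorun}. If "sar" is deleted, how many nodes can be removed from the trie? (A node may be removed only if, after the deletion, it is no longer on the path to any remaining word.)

2

A node on "sar"'s path can go only if nothing else ends at it or branches off below it.
The suffix "ar" (2 nodes) is used only by "sar"; the node for "s" still has the child "o", so pruning stops there.
Nodes removed: 2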